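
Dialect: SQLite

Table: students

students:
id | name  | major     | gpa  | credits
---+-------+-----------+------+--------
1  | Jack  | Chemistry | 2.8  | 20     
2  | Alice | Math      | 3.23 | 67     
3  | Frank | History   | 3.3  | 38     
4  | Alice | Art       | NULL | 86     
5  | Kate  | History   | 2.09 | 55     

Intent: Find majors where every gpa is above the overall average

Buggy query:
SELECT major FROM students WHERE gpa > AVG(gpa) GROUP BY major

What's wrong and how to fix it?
Bug: AVG() is an aggregate; it can't sit directly in WHERE

Fix: Use a subquery for AVG and a HAVING MIN(...) filter so the condition holds for every row in the group

Corrected query:
SELECT major FROM students GROUP BY major HAVING MIN(gpa) > (SELECT AVG(gpa) FROM students)

Result:
major
-----
Math 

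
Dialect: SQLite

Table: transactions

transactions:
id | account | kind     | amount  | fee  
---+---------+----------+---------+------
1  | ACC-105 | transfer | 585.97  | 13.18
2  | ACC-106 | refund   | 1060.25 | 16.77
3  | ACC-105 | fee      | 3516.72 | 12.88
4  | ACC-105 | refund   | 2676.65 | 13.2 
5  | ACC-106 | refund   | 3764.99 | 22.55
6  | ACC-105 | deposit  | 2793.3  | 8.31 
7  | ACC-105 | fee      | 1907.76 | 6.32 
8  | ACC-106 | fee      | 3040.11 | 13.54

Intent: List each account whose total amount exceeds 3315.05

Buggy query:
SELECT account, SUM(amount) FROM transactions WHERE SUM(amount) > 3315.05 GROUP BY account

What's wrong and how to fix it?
Bug: SUM(amount) is an aggregate, but WHERE filters rows before aggregation

Fix: Use HAVING (which filters groups after aggregation) instead of WHERE

Corrected query:
SELECT account, SUM(amount) FROM transactions GROUP BY account HAVING SUM(amount) > 3315.05

Result:
account | SUM(amount)
--------+------------
ACC-105 | 11480.4    
ACC-106 | 7865.35    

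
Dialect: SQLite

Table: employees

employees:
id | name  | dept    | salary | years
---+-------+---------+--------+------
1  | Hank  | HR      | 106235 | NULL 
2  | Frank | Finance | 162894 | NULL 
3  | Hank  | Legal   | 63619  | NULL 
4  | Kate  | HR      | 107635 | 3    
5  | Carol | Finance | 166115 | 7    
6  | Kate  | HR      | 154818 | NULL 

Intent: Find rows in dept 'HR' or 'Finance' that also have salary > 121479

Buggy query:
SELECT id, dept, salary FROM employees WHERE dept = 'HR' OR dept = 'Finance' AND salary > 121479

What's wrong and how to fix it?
Bug: AND binds tighter than OR, so this parses as dept = 'HR' OR (dept = 'Finance' AND salary > 121479)

Fix: Group the OR with parentheses (or use IN), then AND the threshold

Corrected query:
SELECT id, dept, salary FROM employees WHERE (dept = 'HR' OR dept = 'Finance') AND salary > 121479

Result:
id | dept    | salary
---+---------+-------
2  | Finance | 162894
5  | Finance | 166115
6  | HR      | 154818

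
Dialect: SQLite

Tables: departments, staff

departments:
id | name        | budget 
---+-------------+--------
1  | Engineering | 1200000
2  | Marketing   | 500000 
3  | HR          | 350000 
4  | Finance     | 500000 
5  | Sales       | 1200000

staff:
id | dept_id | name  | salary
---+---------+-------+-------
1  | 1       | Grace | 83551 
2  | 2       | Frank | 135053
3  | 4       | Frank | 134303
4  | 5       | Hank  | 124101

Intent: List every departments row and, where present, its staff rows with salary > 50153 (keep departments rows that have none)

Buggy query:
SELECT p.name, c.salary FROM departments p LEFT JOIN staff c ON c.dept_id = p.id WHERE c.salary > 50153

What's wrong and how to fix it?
Bug: Filtering c.salary in WHERE discards the NULL rows produced by LEFT JOIN, turning it into an inner join

Fix: Move the right-table condition into the ON clause so unmatched parents are kept

Corrected query:
SELECT p.name, c.salary FROM departments p LEFT JOIN staff c ON c.dept_id = p.id AND c.salary > 50153

Result:
name        | salary
------------+-------
Engineering | 83551 
Marketing   | 135053
HR          | NULL  
Finance     | 134303
Sales       | 124101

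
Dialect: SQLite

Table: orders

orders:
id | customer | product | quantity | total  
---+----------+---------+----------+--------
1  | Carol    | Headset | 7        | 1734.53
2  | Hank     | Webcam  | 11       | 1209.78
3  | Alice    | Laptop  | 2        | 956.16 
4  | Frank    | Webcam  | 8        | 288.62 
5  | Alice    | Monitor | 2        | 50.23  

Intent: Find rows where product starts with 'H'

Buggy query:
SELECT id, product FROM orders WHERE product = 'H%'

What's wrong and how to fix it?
Bug: Wildcards only work with LIKE; '=' treats '%' as a literal character

Fix: Replace '=' with LIKE so 'H%' is treated as a pattern

Corrected query:
SELECT id, product FROM orders WHERE product LIKE 'H%'

Result:
id | product
---+--------
1  | Headset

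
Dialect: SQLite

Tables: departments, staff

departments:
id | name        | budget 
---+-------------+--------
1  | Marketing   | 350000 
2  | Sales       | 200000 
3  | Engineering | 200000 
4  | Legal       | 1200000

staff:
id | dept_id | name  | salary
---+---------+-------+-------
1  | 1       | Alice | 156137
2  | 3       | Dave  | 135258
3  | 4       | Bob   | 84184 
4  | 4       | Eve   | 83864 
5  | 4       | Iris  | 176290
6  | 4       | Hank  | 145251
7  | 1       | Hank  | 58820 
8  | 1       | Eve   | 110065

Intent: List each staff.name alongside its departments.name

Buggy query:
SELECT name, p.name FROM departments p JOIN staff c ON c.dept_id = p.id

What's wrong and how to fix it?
Bug: 'name' exists in both joined tables, so the database can't tell which one is meant

Fix: Prefix ambiguous columns with the table alias

Corrected query:
SELECT c.name, p.name FROM departments p JOIN staff c ON c.dept_id = p.id

Result:
name  | name       
------+------------
Alice | Marketing  
Dave  | Engineering
Bob   | Legal      
Eve   | Legal      
Iris  | Legal      
Hank  | Legal      
Hank  | Marketing  
Eve   | Marketing  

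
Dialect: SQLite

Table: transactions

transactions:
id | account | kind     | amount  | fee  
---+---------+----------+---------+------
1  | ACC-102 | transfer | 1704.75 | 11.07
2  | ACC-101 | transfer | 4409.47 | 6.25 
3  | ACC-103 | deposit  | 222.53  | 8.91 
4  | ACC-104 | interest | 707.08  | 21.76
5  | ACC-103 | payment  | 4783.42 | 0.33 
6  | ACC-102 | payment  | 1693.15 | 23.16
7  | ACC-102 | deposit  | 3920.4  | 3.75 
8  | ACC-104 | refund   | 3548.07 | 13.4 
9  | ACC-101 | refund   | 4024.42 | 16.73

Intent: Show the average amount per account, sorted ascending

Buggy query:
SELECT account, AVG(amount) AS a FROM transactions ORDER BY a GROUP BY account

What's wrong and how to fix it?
Bug: GROUP BY must precede ORDER BY

Fix: Reorder: SELECT … FROM … GROUP BY … ORDER BY …

Corrected query:
SELECT account, AVG(amount) AS a FROM transactions GROUP BY account ORDER BY a

Result:
account | a          
--------+------------
ACC-104 | 2127.575   
ACC-102 | 2439.433333
ACC-103 | 2502.975   
ACC-101 | 4216.945   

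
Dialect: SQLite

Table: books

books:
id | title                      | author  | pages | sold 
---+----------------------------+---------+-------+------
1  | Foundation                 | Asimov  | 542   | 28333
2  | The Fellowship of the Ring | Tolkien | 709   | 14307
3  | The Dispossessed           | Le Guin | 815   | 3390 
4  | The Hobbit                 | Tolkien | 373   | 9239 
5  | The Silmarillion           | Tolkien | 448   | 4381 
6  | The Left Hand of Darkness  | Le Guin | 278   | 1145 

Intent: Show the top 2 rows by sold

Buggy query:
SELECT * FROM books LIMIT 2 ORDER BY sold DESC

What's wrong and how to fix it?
Bug: LIMIT must come after ORDER BY

Fix: Swap the clauses: ORDER BY first, then LIMIT

Corrected query:
SELECT * FROM books ORDER BY sold DESC LIMIT 2

Result:
id | title                      | author  | pages | sold 
---+----------------------------+---------+-------+------
1  | Foundation                 | Asimov  | 542   | 28333
2  | The Fellowship of the Ring | Tolkien | 709   | 14307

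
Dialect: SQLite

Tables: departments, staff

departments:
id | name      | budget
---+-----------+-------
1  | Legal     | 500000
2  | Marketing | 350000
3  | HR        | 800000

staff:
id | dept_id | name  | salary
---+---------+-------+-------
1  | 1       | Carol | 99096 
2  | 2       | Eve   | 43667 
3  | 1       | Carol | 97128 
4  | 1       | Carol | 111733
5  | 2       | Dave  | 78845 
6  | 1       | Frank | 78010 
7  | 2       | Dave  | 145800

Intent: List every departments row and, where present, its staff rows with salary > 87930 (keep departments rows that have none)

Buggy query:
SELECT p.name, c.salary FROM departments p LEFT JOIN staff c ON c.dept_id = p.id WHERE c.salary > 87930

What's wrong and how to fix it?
Bug: Filtering c.salary in WHERE discards the NULL rows produced by LEFT JOIN, turning it into an inner join

Fix: Put 'c.salary > 87930' in the JOIN's ON clause instead of WHERE

Corrected query:
SELECT p.name, c.salary FROM departments p LEFT JOIN staff c ON c.dept_id = p.id AND c.salary > 87930

Result:
name      | salary
----------+-------
Legal     | 97128 
Legal     | 99096 
Legal     | 111733
Marketing | 145800
HR        | NULL  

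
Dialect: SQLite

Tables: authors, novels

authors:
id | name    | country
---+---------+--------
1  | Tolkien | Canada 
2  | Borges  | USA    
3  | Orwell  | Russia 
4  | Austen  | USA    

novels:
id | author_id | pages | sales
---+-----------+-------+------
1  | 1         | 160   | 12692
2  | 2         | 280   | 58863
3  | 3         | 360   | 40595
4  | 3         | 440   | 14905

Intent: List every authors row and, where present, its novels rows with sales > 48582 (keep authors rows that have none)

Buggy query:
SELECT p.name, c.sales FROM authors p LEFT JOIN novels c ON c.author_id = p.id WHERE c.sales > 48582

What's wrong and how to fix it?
Bug: A WHERE condition on the right-hand table after LEFT JOIN drops unmatched parents

Fix: Move the right-table condition into the ON clause so unmatched parents are kept

Corrected query:
SELECT p.name, c.sales FROM authors p LEFT JOIN novels c ON c.author_id = p.id AND c.sales > 48582

Result:
name    | sales
--------+------
Tolkien | NULL 
Borges  | 58863
Orwell  | NULL 
Austen  | NULL 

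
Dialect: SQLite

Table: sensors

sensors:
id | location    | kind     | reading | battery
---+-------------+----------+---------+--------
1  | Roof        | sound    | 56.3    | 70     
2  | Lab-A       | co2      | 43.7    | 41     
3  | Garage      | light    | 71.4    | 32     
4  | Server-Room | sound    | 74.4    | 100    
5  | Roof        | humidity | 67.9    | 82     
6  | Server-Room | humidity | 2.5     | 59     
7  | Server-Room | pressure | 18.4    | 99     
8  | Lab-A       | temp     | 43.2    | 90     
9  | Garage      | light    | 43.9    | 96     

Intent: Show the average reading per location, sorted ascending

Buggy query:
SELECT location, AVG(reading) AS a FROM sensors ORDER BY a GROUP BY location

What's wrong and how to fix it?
Bug: ORDER BY appears before GROUP BY; SQL clause order requires GROUP BY first

Fix: Reorder: SELECT … FROM … GROUP BY … ORDER BY …

Corrected query:
SELECT location, AVG(reading) AS a FROM sensors GROUP BY location ORDER BY a

Result:
location    | a        
------------+----------
Server-Room | 31.766667
Lab-A       | 43.45    
Garage      | 57.65    
Roof        | 62.1     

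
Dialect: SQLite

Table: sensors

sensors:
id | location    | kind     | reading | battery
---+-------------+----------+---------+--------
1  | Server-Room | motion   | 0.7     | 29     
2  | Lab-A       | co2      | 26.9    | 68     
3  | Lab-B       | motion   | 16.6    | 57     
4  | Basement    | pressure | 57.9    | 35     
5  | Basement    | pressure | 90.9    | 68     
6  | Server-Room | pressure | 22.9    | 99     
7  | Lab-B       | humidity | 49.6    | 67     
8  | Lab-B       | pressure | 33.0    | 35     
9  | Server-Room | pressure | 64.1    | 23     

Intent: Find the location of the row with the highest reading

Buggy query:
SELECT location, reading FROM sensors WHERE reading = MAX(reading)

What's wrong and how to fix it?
Bug: WHERE is evaluated per row; an aggregate over the whole table isn't defined there

Fix: Use a subquery: WHERE reading = (SELECT MAX(reading) FROM sensors)

Corrected query:
SELECT location, reading FROM sensors WHERE reading = (SELECT MAX(reading) FROM sensors)

Result:
location | reading
---------+--------
Basement | 90.9   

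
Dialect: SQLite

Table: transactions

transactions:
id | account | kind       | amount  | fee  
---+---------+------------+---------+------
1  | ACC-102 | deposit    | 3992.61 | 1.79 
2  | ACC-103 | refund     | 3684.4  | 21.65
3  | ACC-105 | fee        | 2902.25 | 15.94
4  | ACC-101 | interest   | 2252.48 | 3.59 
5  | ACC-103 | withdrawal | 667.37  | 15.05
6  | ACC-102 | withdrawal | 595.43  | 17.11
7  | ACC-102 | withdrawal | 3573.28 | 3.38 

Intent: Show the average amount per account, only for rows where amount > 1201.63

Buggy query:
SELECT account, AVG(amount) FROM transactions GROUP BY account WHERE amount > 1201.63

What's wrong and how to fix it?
Bug: Row-level WHERE must come before GROUP BY in the clause order

Fix: Move the WHERE clause before GROUP BY

Corrected query:
SELECT account, AVG(amount) FROM transactions WHERE amount > 1201.63 GROUP BY account

Result:
account | AVG(amount)
--------+------------
ACC-101 | 2252.48    
ACC-102 | 3782.945   
ACC-103 | 3684.4     
ACC-105 | 2902.25    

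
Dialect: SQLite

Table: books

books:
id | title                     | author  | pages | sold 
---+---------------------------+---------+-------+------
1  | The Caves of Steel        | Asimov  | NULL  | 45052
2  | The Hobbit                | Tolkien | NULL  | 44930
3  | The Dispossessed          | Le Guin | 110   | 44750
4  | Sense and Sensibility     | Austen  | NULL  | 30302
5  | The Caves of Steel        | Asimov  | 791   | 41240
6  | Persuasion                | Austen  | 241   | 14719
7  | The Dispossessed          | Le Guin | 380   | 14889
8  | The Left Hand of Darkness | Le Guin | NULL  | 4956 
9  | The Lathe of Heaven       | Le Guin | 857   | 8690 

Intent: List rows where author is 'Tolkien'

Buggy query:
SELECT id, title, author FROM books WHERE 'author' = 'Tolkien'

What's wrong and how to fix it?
Bug: Single quotes denote string literals in SQL; the column name is being compared as a constant string

Fix: Remove the quotes around the column name (or use double quotes for an identifier)

Corrected query:
SELECT id, title, author FROM books WHERE author = 'Tolkien'

Result:
id | title      | author 
---+------------+--------
2  | The Hobbit | Tolkien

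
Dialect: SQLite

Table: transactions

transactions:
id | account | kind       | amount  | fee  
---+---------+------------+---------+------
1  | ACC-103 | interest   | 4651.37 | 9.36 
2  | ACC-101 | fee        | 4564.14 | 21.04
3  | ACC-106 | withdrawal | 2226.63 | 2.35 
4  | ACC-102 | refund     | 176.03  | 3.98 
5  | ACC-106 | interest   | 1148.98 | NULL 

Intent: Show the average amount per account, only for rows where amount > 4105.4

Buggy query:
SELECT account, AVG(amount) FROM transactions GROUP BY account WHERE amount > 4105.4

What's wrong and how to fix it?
Bug: WHERE cannot follow GROUP BY

Fix: Place WHERE between FROM and GROUP BY

Corrected query:
SELECT account, AVG(amount) FROM transactions WHERE amount > 4105.4 GROUP BY account

Result:
account | AVG(amount)
--------+------------
ACC-101 | 4564.14    
ACC-103 | 4651.37    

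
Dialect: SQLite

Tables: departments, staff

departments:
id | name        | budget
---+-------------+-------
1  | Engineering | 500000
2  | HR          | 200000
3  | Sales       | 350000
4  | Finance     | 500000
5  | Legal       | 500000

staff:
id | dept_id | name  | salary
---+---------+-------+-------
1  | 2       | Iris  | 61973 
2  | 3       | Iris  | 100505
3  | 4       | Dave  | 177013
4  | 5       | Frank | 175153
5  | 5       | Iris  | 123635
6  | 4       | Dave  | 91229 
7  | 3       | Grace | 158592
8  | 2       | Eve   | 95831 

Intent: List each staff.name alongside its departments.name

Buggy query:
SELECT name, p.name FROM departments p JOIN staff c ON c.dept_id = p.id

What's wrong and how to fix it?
Bug: 'name' exists in both joined tables, so the database can't tell which one is meant

Fix: Qualify the column with its table alias (c.name)

Corrected query:
SELECT c.name, p.name FROM departments p JOIN staff c ON c.dept_id = p.id

Result:
name  | name   
------+--------
Iris  | HR     
Iris  | Sales  
Dave  | Finance
Frank | Legal  
Iris  | Legal  
Dave  | Finance
Grace | Sales  
Eve   | HR     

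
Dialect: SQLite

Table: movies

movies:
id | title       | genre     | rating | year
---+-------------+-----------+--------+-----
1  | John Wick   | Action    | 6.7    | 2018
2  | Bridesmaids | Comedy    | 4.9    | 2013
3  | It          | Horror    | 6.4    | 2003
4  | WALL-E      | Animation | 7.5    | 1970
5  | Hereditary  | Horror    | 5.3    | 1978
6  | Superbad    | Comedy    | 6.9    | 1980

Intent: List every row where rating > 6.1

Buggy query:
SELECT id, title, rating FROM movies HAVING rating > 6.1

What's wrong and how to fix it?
Bug: HAVING filters the output of aggregation, but this query has no GROUP BY and no aggregate functions, so SQLite rejects it (HAVING clause on a non-aggregate query); the condition here is per row

Fix: Replace HAVING with WHERE since the condition applies to individual rows

Corrected query:
SELECT id, title, rating FROM movies WHERE rating > 6.1

Result:
id | title     | rating
---+-----------+-------
1  | John Wick | 6.7   
3  | It        | 6.4   
4  | WALL-E    | 7.5   
6  | Superbad  | 6.9   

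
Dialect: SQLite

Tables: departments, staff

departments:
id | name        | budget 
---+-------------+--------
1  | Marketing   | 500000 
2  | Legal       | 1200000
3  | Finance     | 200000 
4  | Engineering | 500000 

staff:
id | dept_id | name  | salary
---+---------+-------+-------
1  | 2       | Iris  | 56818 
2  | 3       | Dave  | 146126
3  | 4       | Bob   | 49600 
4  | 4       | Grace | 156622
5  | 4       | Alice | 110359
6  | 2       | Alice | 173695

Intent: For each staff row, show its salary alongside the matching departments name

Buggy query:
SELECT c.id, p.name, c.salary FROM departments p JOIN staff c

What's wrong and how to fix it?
Bug: Missing join condition: each staff row is matched to all departments rows instead of just its own

Fix: Add ON c.dept_id = p.id to the JOIN

Corrected query:
SELECT c.id, p.name, c.salary FROM departments p JOIN staff c ON c.dept_id = p.id

Result:
id | name        | salary
---+-------------+-------
1  | Legal       | 56818 
2  | Finance     | 146126
3  | Engineering | 49600 
4  | Engineering | 156622
5  | Engineering | 110359
6  | Legal       | 173695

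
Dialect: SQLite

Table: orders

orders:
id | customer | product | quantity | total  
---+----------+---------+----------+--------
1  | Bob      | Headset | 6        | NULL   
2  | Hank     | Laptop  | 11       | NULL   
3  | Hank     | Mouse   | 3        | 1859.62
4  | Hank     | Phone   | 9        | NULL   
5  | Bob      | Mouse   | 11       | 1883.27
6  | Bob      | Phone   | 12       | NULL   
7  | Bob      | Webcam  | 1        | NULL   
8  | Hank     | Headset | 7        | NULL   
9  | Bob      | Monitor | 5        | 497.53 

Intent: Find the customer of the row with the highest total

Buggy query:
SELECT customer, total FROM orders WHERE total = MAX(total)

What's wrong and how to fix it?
Bug: MAX(total) is an aggregate and cannot be used directly in WHERE

Fix: Use a subquery: WHERE total = (SELECT MAX(total) FROM orders)

Corrected query:
SELECT customer, total FROM orders WHERE total = (SELECT MAX(total) FROM orders)

Result:
customer | total  
---------+--------
Bob      | 1883.27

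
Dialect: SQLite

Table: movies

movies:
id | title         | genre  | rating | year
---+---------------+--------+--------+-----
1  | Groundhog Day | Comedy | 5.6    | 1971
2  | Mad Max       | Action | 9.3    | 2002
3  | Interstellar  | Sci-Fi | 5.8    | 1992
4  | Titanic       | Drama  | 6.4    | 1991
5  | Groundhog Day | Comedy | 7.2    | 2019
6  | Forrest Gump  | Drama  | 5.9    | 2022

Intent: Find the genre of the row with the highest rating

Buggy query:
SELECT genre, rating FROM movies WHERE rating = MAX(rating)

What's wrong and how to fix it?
Bug: WHERE is evaluated per row; an aggregate over the whole table isn't defined there

Fix: Wrap MAX in a scalar subquery so WHERE compares against a single value

Corrected query:
SELECT genre, rating FROM movies WHERE rating = (SELECT MAX(rating) FROM movies)

Result:
genre  | rating
-------+-------
Action | 9.3   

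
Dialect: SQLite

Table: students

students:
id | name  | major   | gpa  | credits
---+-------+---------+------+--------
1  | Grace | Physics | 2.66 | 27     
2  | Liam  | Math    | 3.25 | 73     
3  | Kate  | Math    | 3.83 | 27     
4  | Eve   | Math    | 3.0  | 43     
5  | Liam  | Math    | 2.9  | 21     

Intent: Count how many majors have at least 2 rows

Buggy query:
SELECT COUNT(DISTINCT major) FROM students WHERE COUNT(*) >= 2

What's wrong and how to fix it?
Bug: COUNT(*) cannot appear in WHERE; the per-group count doesn't exist yet

Fix: Group first with HAVING COUNT(*) >= 2, then COUNT the resulting groups

Corrected query:
SELECT COUNT(*) FROM (SELECT major FROM students GROUP BY major HAVING COUNT(*) >= 2)

Result:
COUNT(*)
--------
1       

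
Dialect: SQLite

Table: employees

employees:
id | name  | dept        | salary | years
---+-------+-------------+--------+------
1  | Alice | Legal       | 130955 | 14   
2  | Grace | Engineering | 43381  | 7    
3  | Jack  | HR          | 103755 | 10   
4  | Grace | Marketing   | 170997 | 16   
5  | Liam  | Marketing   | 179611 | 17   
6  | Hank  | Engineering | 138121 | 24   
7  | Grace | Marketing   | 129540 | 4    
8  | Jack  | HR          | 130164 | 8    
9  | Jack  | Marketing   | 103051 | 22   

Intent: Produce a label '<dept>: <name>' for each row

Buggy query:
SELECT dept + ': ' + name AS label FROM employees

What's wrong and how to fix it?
Bug: '+' is numeric addition; on text columns SQLite converts them to 0 instead of concatenating

Fix: Use the || operator for string concatenation

Corrected query:
SELECT dept || ': ' || name AS label FROM employees

Result:
label             
------------------
Legal: Alice      
Engineering: Grace
HR: Jack          
Marketing: Grace  
Marketing: Liam   
Engineering: Hank 
Marketing: Grace  
HR: Jack          
Marketing: Jack   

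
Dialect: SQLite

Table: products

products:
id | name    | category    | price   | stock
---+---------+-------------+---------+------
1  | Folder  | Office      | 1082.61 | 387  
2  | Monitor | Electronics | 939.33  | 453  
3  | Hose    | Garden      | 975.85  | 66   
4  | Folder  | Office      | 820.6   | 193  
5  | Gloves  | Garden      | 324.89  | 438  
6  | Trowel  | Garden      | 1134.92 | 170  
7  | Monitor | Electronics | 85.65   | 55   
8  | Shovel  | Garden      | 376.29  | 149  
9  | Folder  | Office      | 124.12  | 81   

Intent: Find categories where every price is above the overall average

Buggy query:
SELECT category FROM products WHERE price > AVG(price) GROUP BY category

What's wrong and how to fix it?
Bug: AVG() is an aggregate; it can't sit directly in WHERE

Fix: Compute the overall average in a scalar subquery and compare each group's MIN against it in HAVING

Corrected query:
SELECT category FROM products GROUP BY category HAVING MIN(price) > (SELECT AVG(price) FROM products)

Result:
(no rows)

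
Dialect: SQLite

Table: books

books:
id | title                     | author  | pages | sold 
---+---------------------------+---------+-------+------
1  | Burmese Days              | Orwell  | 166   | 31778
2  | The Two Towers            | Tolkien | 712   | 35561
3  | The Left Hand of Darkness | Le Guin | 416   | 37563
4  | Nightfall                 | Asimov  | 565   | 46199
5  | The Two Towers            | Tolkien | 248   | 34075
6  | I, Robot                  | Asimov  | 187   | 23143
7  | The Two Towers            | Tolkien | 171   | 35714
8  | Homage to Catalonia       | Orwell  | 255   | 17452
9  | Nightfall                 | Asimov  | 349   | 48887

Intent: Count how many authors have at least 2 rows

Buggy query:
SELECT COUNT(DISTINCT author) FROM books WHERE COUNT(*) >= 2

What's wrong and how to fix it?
Bug: COUNT(*) cannot appear in WHERE; the per-group count doesn't exist yet

Fix: Use a subquery that GROUPs and filters with HAVING, then count its rows

Corrected query:
SELECT COUNT(*) FROM (SELECT author FROM books GROUP BY author HAVING COUNT(*) >= 2)

Result:
COUNT(*)
--------
3       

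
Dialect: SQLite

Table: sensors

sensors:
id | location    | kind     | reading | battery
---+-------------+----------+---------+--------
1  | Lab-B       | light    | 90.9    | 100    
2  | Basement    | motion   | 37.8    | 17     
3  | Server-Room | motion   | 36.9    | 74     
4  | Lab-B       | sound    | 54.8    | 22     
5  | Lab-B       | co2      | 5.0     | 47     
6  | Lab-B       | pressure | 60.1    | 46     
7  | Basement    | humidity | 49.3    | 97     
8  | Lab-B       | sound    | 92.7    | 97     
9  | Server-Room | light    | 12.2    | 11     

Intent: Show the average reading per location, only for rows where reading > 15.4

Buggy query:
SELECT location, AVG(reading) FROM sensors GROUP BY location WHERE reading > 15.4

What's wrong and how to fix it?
Bug: WHERE cannot follow GROUP BY

Fix: Move the WHERE clause before GROUP BY

Corrected query:
SELECT location, AVG(reading) FROM sensors WHERE reading > 15.4 GROUP BY location

Result:
location    | AVG(reading)
------------+-------------
Basement    | 43.55       
Lab-B       | 74.625      
Server-Room | 36.9        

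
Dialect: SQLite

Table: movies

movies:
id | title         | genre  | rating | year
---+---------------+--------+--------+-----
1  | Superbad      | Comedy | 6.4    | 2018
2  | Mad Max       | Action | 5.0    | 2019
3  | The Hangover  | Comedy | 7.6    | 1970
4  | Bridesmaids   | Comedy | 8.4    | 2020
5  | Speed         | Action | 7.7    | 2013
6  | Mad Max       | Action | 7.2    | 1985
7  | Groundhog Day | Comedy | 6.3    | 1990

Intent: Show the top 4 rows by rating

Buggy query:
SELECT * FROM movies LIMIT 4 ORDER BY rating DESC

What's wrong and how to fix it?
Bug: ORDER BY cannot follow LIMIT; LIMIT is the final clause

Fix: Sort with ORDER BY, then apply LIMIT

Corrected query:
SELECT * FROM movies ORDER BY rating DESC LIMIT 4

Result:
id | title        | genre  | rating | year
---+--------------+--------+--------+-----
4  | Bridesmaids  | Comedy | 8.4    | 2020
5  | Speed        | Action | 7.7    | 2013
3  | The Hangover | Comedy | 7.6    | 1970
6  | Mad Max      | Action | 7.2    | 1985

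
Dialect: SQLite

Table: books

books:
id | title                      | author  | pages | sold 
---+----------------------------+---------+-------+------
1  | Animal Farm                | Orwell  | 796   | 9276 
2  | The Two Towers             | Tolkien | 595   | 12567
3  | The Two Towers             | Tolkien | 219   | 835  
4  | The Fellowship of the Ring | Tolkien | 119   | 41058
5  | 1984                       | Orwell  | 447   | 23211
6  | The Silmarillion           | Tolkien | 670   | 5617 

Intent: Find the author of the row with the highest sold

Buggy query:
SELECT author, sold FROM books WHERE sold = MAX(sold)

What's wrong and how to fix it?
Bug: MAX(sold) is an aggregate and cannot be used directly in WHERE

Fix: Use a subquery: WHERE sold = (SELECT MAX(sold) FROM books)

Corrected query:
SELECT author, sold FROM books WHERE sold = (SELECT MAX(sold) FROM books)

Result:
author  | sold 
--------+------
Tolkien | 41058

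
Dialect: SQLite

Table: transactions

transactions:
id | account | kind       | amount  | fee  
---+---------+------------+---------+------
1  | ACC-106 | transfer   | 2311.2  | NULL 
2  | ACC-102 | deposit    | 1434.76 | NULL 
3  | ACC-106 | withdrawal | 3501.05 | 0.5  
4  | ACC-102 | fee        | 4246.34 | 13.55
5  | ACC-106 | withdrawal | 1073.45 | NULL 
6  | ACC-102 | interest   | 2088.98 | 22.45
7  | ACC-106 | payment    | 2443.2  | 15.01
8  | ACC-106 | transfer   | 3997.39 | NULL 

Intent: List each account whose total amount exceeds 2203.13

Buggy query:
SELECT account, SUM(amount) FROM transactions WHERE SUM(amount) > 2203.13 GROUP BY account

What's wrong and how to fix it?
Bug: SUM(amount) is an aggregate, but WHERE filters rows before aggregation

Fix: Move the aggregate condition to a HAVING clause

Corrected query:
SELECT account, SUM(amount) FROM transactions GROUP BY account HAVING SUM(amount) > 2203.13

Result:
account | SUM(amount)
--------+------------
ACC-102 | 7770.08    
ACC-106 | 13326.29   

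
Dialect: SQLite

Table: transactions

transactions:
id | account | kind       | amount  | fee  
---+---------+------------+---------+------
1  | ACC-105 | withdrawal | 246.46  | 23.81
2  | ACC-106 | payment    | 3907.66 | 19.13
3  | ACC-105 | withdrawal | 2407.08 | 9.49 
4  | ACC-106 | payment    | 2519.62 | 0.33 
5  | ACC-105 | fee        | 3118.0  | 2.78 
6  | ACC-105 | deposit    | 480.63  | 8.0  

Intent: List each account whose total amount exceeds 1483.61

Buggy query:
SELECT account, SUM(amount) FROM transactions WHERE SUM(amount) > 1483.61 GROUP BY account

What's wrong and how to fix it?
Bug: SUM(amount) is an aggregate, but WHERE filters rows before aggregation

Fix: Use HAVING (which filters groups after aggregation) instead of WHERE

Corrected query:
SELECT account, SUM(amount) FROM transactions GROUP BY account HAVING SUM(amount) > 1483.61

Result:
account | SUM(amount)
--------+------------
ACC-105 | 6252.17    
ACC-106 | 6427.28    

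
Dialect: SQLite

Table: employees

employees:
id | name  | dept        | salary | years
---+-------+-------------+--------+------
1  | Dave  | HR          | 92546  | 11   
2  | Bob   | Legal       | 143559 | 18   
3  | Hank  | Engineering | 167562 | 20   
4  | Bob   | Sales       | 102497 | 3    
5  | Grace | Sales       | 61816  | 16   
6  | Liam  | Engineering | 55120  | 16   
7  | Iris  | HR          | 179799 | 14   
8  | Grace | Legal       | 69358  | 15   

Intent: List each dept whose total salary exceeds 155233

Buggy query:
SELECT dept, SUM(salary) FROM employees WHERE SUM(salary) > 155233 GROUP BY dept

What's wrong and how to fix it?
Bug: WHERE runs before GROUP BY, so aggregates aren't available there

Fix: Use HAVING (which filters groups after aggregation) instead of WHERE

Corrected query:
SELECT dept, SUM(salary) FROM employees GROUP BY dept HAVING SUM(salary) > 155233

Result:
dept        | SUM(salary)
------------+------------
Engineering | 222682     
HR          | 272345     
Legal       | 212917     
Sales       | 164313     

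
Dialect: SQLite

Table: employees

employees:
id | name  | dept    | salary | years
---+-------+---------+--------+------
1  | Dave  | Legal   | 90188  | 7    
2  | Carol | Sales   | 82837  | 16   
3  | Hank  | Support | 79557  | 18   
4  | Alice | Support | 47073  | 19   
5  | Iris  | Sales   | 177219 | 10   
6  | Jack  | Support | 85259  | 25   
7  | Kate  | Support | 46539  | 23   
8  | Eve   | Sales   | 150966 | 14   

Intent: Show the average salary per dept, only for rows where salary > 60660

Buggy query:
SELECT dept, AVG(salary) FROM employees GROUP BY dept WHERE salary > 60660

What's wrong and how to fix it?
Bug: WHERE cannot follow GROUP BY

Fix: Move the WHERE clause before GROUP BY

Corrected query:
SELECT dept, AVG(salary) FROM employees WHERE salary > 60660 GROUP BY dept

Result:
dept    | AVG(salary)  
--------+--------------
Legal   | 90188        
Sales   | 137007.333333
Support | 82408        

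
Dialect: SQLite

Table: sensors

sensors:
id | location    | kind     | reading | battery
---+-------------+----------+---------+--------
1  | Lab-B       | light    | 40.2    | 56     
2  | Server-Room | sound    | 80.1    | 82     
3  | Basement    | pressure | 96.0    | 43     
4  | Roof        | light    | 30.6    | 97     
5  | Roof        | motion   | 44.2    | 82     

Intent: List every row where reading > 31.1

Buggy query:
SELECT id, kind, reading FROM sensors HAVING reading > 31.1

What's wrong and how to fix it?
Bug: HAVING filters the output of aggregation, but this query has no GROUP BY and no aggregate functions, so SQLite rejects it (HAVING clause on a non-aggregate query); the condition here is per row

Fix: Use WHERE for row-level filtering

Corrected query:
SELECT id, kind, reading FROM sensors WHERE reading > 31.1

Result:
id | kind     | reading
---+----------+--------
1  | light    | 40.2   
2  | sound    | 80.1   
3  | pressure | 96     
5  | motion   | 44.2   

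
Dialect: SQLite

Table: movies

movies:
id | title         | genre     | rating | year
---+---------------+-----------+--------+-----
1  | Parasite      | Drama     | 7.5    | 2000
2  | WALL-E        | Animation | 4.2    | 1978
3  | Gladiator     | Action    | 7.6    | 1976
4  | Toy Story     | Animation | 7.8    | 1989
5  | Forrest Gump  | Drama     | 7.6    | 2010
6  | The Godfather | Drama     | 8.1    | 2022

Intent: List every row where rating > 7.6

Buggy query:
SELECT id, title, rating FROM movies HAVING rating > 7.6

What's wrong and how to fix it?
Bug: HAVING filters the output of aggregation, but this query has no GROUP BY and no aggregate functions, so SQLite rejects it (HAVING clause on a non-aggregate query); the condition here is per row

Fix: Replace HAVING with WHERE since the condition applies to individual rows

Corrected query:
SELECT id, title, rating FROM movies WHERE rating > 7.6

Result:
id | title         | rating
---+---------------+-------
4  | Toy Story     | 7.8   
6  | The Godfather | 8.1   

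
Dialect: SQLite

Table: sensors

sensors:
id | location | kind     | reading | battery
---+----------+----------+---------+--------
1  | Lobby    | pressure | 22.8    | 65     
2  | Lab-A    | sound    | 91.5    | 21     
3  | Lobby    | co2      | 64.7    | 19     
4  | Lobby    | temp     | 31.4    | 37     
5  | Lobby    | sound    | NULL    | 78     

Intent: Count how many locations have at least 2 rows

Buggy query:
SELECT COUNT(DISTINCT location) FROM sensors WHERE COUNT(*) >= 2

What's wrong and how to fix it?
Bug: WHERE filters individual rows, not groups, so a group-level COUNT is invalid there

Fix: Group first with HAVING COUNT(*) >= 2, then COUNT the resulting groups

Corrected query:
SELECT COUNT(*) FROM (SELECT location FROM sensors GROUP BY location HAVING COUNT(*) >= 2)

Result:
COUNT(*)
--------
1       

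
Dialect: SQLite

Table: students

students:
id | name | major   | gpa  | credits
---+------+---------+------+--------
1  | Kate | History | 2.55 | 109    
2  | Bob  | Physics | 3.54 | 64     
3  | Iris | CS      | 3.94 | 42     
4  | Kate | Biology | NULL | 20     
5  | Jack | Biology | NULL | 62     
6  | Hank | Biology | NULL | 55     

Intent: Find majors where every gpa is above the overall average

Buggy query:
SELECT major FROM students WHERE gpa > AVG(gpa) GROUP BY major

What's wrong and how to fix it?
Bug: WHERE evaluates per row before aggregation, so AVG() is unavailable

Fix: Use a subquery for AVG and a HAVING MIN(...) filter so the condition holds for every row in the group

Corrected query:
SELECT major FROM students GROUP BY major HAVING MIN(gpa) > (SELECT AVG(gpa) FROM students)

Result:
major  
-------
CS     
Physics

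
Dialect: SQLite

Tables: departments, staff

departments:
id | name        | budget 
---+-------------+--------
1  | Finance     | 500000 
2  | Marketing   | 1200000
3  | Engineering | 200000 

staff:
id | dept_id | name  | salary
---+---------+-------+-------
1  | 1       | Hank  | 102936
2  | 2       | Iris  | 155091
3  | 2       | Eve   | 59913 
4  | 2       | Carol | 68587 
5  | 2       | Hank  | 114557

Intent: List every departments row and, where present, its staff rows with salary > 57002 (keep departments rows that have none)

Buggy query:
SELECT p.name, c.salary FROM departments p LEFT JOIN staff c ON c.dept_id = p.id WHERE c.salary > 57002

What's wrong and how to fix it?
Bug: A WHERE condition on the right-hand table after LEFT JOIN drops unmatched parents

Fix: Move the right-table condition into the ON clause so unmatched parents are kept

Corrected query:
SELECT p.name, c.salary FROM departments p LEFT JOIN staff c ON c.dept_id = p.id AND c.salary > 57002

Result:
name        | salary
------------+-------
Finance     | 102936
Marketing   | 59913 
Marketing   | 68587 
Marketing   | 114557
Marketing   | 155091
Engineering | NULL  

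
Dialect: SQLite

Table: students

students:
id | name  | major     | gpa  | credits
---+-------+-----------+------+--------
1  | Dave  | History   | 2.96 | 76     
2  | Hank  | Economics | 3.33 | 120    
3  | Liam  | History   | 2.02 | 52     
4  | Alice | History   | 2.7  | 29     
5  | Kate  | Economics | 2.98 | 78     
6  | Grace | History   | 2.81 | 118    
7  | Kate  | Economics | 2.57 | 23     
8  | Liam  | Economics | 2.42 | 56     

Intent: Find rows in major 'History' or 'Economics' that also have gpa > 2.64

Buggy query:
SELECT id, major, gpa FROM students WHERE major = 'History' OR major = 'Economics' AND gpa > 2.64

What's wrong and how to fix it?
Bug: AND binds tighter than OR, so this parses as major = 'History' OR (major = 'Economics' AND gpa > 2.64)

Fix: Add parentheses around the OR so the AND applies to both alternatives

Corrected query:
SELECT id, major, gpa FROM students WHERE (major = 'History' OR major = 'Economics') AND gpa > 2.64

Result:
id | major     | gpa 
---+-----------+-----
1  | History   | 2.96
2  | Economics | 3.33
4  | History   | 2.7 
5  | Economics | 2.98
6  | History   | 2.81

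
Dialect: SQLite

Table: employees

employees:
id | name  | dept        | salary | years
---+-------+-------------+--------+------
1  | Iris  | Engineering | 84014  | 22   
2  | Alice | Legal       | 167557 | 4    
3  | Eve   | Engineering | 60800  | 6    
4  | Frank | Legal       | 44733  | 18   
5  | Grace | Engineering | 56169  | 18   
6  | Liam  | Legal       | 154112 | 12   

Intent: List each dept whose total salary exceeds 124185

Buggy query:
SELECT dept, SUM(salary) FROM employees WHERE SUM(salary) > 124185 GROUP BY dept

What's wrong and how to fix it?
Bug: SUM(salary) is an aggregate, but WHERE filters rows before aggregation

Fix: Use HAVING (which filters groups after aggregation) instead of WHERE

Corrected query:
SELECT dept, SUM(salary) FROM employees GROUP BY dept HAVING SUM(salary) > 124185

Result:
dept        | SUM(salary)
------------+------------
Engineering | 200983     
Legal       | 366402     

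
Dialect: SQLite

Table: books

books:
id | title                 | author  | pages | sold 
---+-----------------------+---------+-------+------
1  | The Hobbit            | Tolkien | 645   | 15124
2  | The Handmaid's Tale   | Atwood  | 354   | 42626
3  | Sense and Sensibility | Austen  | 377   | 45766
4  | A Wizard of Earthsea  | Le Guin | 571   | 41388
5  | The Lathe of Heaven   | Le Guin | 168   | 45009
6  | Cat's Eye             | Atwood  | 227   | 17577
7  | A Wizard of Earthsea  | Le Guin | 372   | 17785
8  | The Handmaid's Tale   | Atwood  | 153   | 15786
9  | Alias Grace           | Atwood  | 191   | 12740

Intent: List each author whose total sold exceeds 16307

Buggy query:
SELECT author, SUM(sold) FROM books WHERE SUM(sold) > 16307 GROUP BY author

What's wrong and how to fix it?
Bug: WHERE runs before GROUP BY, so aggregates aren't available there

Fix: Use HAVING (which filters groups after aggregation) instead of WHERE

Corrected query:
SELECT author, SUM(sold) FROM books GROUP BY author HAVING SUM(sold) > 16307

Result:
author  | SUM(sold)
--------+----------
Atwood  | 88729    
Austen  | 45766    
Le Guin | 104182   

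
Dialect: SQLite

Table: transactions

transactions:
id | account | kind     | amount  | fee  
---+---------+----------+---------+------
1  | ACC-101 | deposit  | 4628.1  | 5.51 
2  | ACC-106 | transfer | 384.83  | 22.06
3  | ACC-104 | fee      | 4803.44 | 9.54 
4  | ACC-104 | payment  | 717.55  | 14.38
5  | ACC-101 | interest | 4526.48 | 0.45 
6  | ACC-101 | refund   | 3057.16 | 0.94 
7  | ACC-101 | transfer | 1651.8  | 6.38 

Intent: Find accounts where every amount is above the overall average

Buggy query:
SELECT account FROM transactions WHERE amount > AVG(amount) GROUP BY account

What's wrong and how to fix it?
Bug: AVG() is an aggregate; it can't sit directly in WHERE

Fix: Use a subquery for AVG and a HAVING MIN(...) filter so the condition holds for every row in the group

Corrected query:
SELECT account FROM transactions GROUP BY account HAVING MIN(amount) > (SELECT AVG(amount) FROM transactions)

Result:
(no rows)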